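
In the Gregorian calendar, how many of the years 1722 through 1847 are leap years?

30

Multiples of 4 in [1722,1847]: 31.
Of those, multiples of 100: 1 (not leap unless ÷400).
Multiples of 400: 0.
Leap years = 31 − 1 + 0 = 30.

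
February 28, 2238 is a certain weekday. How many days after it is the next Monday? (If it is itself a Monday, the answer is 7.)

5

Feb 28, 2238 is a Wednesday.
From Wednesday to the next Monday is 5 days.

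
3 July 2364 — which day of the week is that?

Friday

Doomsday rule: the anchor day for the 2300s is Wednesday. For year 64: 64÷12 = 5 r 4, and 4÷4 = 1, so 5+4+1 = 10.
Wednesday + 10 ≡ Saturday — that's 2364's doomsday.
In July the doomsday date is Jul 11.
Jul 3 is 8 days before Jul 11; 8 mod 7 = 1, so Saturday − 1 = Friday.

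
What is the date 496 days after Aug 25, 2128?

+365 (one year) → Aug 25, 2129 (131 left).
Aug has 31 days: +7 → Sep 1, 2129 (124 left).
Sep has 30 days: +30 → Oct 1, 2129 (94 left).
Oct has 31 days: +31 → Nov 1, 2129 (63 left).
Nov has 30 days: +30 → Dec 1, 2129 (33 left).
Dec has 31 days: +31 → Jan 1, 2130 (2 left).
+2 → Jan 3, 2130.

January 3, 2130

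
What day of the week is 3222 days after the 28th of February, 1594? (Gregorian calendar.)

Feb 28, 1594 is a Monday.
3222 mod 7 = 2, so 3222 days after a Monday is Monday + 2 = Wednesday.

Wednesday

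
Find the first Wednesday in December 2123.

December 1, 2123

December 1, 2123 is a Wednesday.
The first Wednesday is therefore December 1 (same day).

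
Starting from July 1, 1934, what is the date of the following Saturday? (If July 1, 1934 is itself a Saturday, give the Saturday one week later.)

Jul 1, 1934 is a Sunday.
From Sunday to the next Saturday is 6 days.
Jul 1, 1934 + 6 = Jul 7, 1934.

July 7, 1934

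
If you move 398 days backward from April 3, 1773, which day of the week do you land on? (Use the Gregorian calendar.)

First find the weekday of Apr 3, 1773. Doomsday rule: the anchor day for the 1700s is Sunday. For year 73: 73÷12 = 6 r 1, and 1÷4 = 0, so 6+1+0 = 7.
Sunday + 7 ≡ Sunday — that's 1773's doomsday.
In April the doomsday date is Apr 4.
Apr 3 is 1 day before Apr 4; 1 mod 7 = 1, so Sunday − 1 = Saturday.
398 mod 7 = 6, so 398 days before a Saturday is Saturday − 6 = Sunday.

Sunday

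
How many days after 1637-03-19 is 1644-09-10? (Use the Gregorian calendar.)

2732

Mar 19, 1637 → Mar 19, 1638: 365 days.
Mar 19, 1638 → Mar 19, 1639: 365 days.
Mar 19, 1639 → Mar 19, 1640: 366 days (Feb 29, 1640 is in that span).
Mar 19, 1640 → Mar 19, 1641: 365 days.
Mar 19, 1641 → Mar 19, 1642: 365 days.
Mar 19, 1642 → Mar 19, 1643: 365 days.
Mar 19, 1643 → Mar 19, 1644: 366 days (Feb 29, 1644 is in that span).
Mar 19, 1644 → Apr 19, 1644: 31 days (March has 31).
Apr 19, 1644 → May 19, 1644: 30 days (April has 30).
May 19, 1644 → Jun 19, 1644: 31 days (May has 31).
Jun 19, 1644 → Jul 19, 1644: 30 days (June has 30).
Jul 19, 1644 → Aug 19, 1644: 31 days (July has 31).
Aug 19, 1644 → Sep 10, 1644: 22 days.
Total: 2732 days.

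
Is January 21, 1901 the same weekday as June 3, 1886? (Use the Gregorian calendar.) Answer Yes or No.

From Jun 3, 1886 to Jan 21, 1901 is 5345 days.
5345 mod 7 = 4, so they are different weekdays.
(Jun 3, 1886 is a Thursday; Jan 21, 1901 is a Monday.)

No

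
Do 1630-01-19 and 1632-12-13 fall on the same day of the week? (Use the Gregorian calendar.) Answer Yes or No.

From Jan 19, 1630 to Dec 13, 1632 is 1059 days.
1059 mod 7 = 2, so they are different weekdays.
(Jan 19, 1630 is a Saturday; Dec 13, 1632 is a Monday.)

No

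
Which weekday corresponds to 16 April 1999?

January 1, 1999 is a Friday.
Jan 1, 1999 → Feb 1, 1999: 31 days (January has 31).
Feb 1, 1999 → Mar 1, 1999: 28 days (February has 28).
Mar 1, 1999 → Apr 1, 1999: 31 days (March has 31).
Apr 1, 1999 → Apr 16, 1999: 15 days.
Total: 105 days.
105 mod 7 = 0, so Friday + 0 = Friday.

Friday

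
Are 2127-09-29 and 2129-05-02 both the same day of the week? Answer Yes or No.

Yes

From Sep 29, 2127 to May 2, 2129 is 581 days.
581 mod 7 = 0, so they are the same weekday.
(Sep 29, 2127 is a Monday; May 2, 2129 is a Monday.)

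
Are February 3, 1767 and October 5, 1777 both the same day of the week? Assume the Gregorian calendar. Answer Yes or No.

From Feb 3, 1767 to Oct 5, 1777 is 3897 days.
3897 mod 7 = 5, so they are different weekdays.
(Feb 3, 1767 is a Tuesday; Oct 5, 1777 is a Sunday.)

No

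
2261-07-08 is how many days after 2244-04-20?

6288

Apr 20, 2244 → Apr 20, 2245: 365 days.
Apr 20, 2245 → Apr 20, 2246: 365 days.
Apr 20, 2246 → Apr 20, 2247: 365 days.
Apr 20, 2247 → Apr 20, 2248: 366 days (Feb 29, 2248 is in that span).
Apr 20, 2248 → Apr 20, 2249: 365 days.
Apr 20, 2249 → Apr 20, 2250: 365 days.
Apr 20, 2250 → Apr 20, 2251: 365 days.
Apr 20, 2251 → Apr 20, 2252: 366 days (Feb 29, 2252 is in that span).
Apr 20, 2252 → Apr 20, 2253: 365 days.
Apr 20, 2253 → Apr 20, 2254: 365 days.
Apr 20, 2254 → Apr 20, 2255: 365 days.
Apr 20, 2255 → Apr 20, 2256: 366 days (Feb 29, 2256 is in that span).
Apr 20, 2256 → Apr 20, 2257: 365 days.
Apr 20, 2257 → Apr 20, 2258: 365 days.
Apr 20, 2258 → Apr 20, 2259: 365 days.
Apr 20, 2259 → Apr 20, 2260: 366 days (Feb 29, 2260 is in that span).
Apr 20, 2260 → Apr 20, 2261: 365 days.
Apr 20, 2261 → May 20, 2261: 30 days (April has 30).
May 20, 2261 → Jun 20, 2261: 31 days (May has 31).
Jun 20, 2261 → Jul 8, 2261: 18 days.
Total: 6288 days.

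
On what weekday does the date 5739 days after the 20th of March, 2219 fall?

Friday

Mar 20, 2219 is a Saturday.
5739 mod 7 = 6, so 5739 days after a Saturday is Saturday + 6 = Friday.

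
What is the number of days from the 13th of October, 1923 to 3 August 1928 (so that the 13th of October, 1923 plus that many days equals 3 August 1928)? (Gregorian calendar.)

Oct 13, 1923 → Oct 13, 1924: 366 days (Feb 29, 1924 is in that span).
Oct 13, 1924 → Oct 13, 1925: 365 days.
Oct 13, 1925 → Oct 13, 1926: 365 days.
Oct 13, 1926 → Oct 13, 1927: 365 days.
Oct 13, 1927 → Nov 13, 1927: 31 days (October has 31).
Nov 13, 1927 → Dec 13, 1927: 30 days (November has 30).
Dec 13, 1927 → Jan 13, 1928: 31 days (December has 31).
Jan 13, 1928 → Feb 13, 1928: 31 days (January has 31).
Feb 13, 1928 → Mar 13, 1928: 29 days (February has 29).
Mar 13, 1928 → Apr 13, 1928: 31 days (March has 31).
Apr 13, 1928 → May 13, 1928: 30 days (April has 30).
May 13, 1928 → Jun 13, 1928: 31 days (May has 31).
Jun 13, 1928 → Jul 13, 1928: 30 days (June has 30).
Jul 13, 1928 → Aug 3, 1928: 21 days.
Total: 1756 days.

1756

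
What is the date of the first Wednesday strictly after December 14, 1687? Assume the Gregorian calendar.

Dec 14, 1687 is a Sunday.
From Sunday to the next Wednesday is 3 days.
Dec 14, 1687 + 3 = Dec 17, 1687.

December 17, 1687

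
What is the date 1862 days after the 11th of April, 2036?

+365 (one year) → Apr 11, 2037 (1497 left).
+365 (one year) → Apr 11, 2038 (1132 left).
+365 (one year) → Apr 11, 2039 (767 left).
+366 (one year; includes Feb 29, 2040) → Apr 11, 2040 (401 left).
+365 (one year) → Apr 11, 2041 (36 left).
Apr has 30 days: +20 → May 1, 2041 (16 left).
+16 → May 17, 2041.

May 17, 2041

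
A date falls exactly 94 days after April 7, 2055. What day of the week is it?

Apr 7, 2055 is a Wednesday.
94 mod 7 = 3, so 94 days after a Wednesday is Wednesday + 3 = Saturday.

Saturday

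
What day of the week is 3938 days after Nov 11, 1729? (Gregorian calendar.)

Tuesday

First find the weekday of Nov 11, 1729. Doomsday rule: the anchor day for the 1700s is Sunday. For year 29: 29÷12 = 2 r 5, and 5÷4 = 1, so 2+5+1 = 8.
Sunday + 8 ≡ Monday — that's 1729's doomsday.
In November the doomsday date is Nov 7.
Nov 11 is 4 days after Nov 7; 4 mod 7 = 4, so Monday + 4 = Friday.
3938 mod 7 = 4, so 3938 days after a Friday is Friday + 4 = Tuesday.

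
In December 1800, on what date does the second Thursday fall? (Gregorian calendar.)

December 11, 1800

December 1, 1800 is a Monday.
The first Thursday is therefore December 4 (3 days later).
The second Thursday is 4 + 1×7 = December 11.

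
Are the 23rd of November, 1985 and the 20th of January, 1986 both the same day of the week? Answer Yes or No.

From Nov 23, 1985 to Jan 20, 1986 is 58 days.
58 mod 7 = 2, so they are different weekdays.
(Nov 23, 1985 is a Saturday; Jan 20, 1986 is a Monday.)

No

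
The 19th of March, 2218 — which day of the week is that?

Thursday

Doomsday rule: the anchor day for the 2200s is Friday. For year 18: 18÷12 = 1 r 6, and 6÷4 = 1, so 1+6+1 = 8.
Friday + 8 ≡ Saturday — that's 2218's doomsday.
In March the doomsday date is Mar 14.
Mar 19 is 5 days after Mar 14; 5 mod 7 = 5, so Saturday + 5 = Thursday.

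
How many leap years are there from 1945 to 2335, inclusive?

Multiples of 4 in [1945,2335]: 97.
Of those, multiples of 100: 4 (not leap unless ÷400).
Multiples of 400: 1.
Leap years = 97 − 4 + 1 = 94.

94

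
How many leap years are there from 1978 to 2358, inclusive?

92

Multiples of 4 in [1978,2358]: 95.
Of those, multiples of 100: 4 (not leap unless ÷400).
Multiples of 400: 1.
Leap years = 95 − 4 + 1 = 92.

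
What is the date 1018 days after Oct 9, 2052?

+365 (one year) → Oct 9, 2053 (653 left).
+365 (one year) → Oct 9, 2054 (288 left).
Oct has 31 days: +23 → Nov 1, 2054 (265 left).
Nov has 30 days: +30 → Dec 1, 2054 (235 left).
Dec has 31 days: +31 → Jan 1, 2055 (204 left).
Jan has 31 days: +31 → Feb 1, 2055 (173 left).
Feb has 28 days: +28 → Mar 1, 2055 (145 left).
Mar has 31 days: +31 → Apr 1, 2055 (114 left).
Apr has 30 days: +30 → May 1, 2055 (84 left).
May has 31 days: +31 → Jun 1, 2055 (53 left).
Jun has 30 days: +30 → Jul 1, 2055 (23 left).
+23 → Jul 24, 2055.

July 24, 2055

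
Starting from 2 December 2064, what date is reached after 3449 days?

+365 (one year) → Dec 2, 2065 (3084 left).
+365 (one year) → Dec 2, 2066 (2719 left).
+365 (one year) → Dec 2, 2067 (2354 left).
+366 (one year; includes Feb 29, 2068) → Dec 2, 2068 (1988 left).
+365 (one year) → Dec 2, 2069 (1623 left).
+365 (one year) → Dec 2, 2070 (1258 left).
+365 (one year) → Dec 2, 2071 (893 left).
+366 (one year; includes Feb 29, 2072) → Dec 2, 2072 (527 left).
+365 (one year) → Dec 2, 2073 (162 left).
Dec has 31 days: +30 → Jan 1, 2074 (132 left).
Jan has 31 days: +31 → Feb 1, 2074 (101 left).
Feb has 28 days: +28 → Mar 1, 2074 (73 left).
Mar has 31 days: +31 → Apr 1, 2074 (42 left).
Apr has 30 days: +30 → May 1, 2074 (12 left).
+12 → May 13, 2074.

May 13, 2074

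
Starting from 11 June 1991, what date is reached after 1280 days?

+366 (one year; includes Feb 29, 1992) → Jun 11, 1992 (914 left).
+365 (one year) → Jun 11, 1993 (549 left).
+365 (one year) → Jun 11, 1994 (184 left).
Jun has 30 days: +20 → Jul 1, 1994 (164 left).
Jul has 31 days: +31 → Aug 1, 1994 (133 left).
Aug has 31 days: +31 → Sep 1, 1994 (102 left).
Sep has 30 days: +30 → Oct 1, 1994 (72 left).
Oct has 31 days: +31 → Nov 1, 1994 (41 left).
Nov has 30 days: +30 → Dec 1, 1994 (11 left).
+11 → Dec 12, 1994.

December 12, 1994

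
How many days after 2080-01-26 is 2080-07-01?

Jan 26, 2080 → Feb 26, 2080: 31 days (January has 31).
Feb 26, 2080 → Mar 26, 2080: 29 days (February has 29).
Mar 26, 2080 → Apr 26, 2080: 31 days (March has 31).
Apr 26, 2080 → May 26, 2080: 30 days (April has 30).
May 26, 2080 → Jun 26, 2080: 31 days (May has 31).
Jun 26, 2080 → Jul 1, 2080: 5 days.
Total: 157 days.

157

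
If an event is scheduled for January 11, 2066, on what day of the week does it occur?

Monday

Doomsday rule: the anchor day for the 2000s is Tuesday. For year 66: 66÷12 = 5 r 6, and 6÷4 = 1, so 5+6+1 = 12.
Tuesday + 12 ≡ Sunday — that's 2066's doomsday.
In January the doomsday date is Jan 3 (2066 is not a leap year).
Jan 11 is 8 days after Jan 3; 8 mod 7 = 1, so Sunday + 1 = Monday.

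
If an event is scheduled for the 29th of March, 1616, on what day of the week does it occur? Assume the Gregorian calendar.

Doomsday rule: the anchor day for the 1600s is Tuesday. For year 16: 16÷12 = 1 r 4, and 4÷4 = 1, so 1+4+1 = 6.
Tuesday + 6 ≡ Monday — that's 1616's doomsday.
In March the doomsday date is Mar 14.
Mar 29 is 15 days after Mar 14; 15 mod 7 = 1, so Monday + 1 = Tuesday.

Tuesday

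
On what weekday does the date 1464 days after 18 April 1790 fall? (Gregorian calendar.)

First find the weekday of Apr 18, 1790. Doomsday rule: the anchor day for the 1700s is Sunday. For year 90: 90÷12 = 7 r 6, and 6÷4 = 1, so 7+6+1 = 14.
Sunday + 14 ≡ Sunday — that's 1790's doomsday.
In April the doomsday date is Apr 4.
Apr 18 is 14 days after Apr 4; 14 mod 7 = 0, so Sunday + 0 = Sunday.
1464 mod 7 = 1, so 1464 days after a Sunday is Sunday + 1 = Monday.

Monday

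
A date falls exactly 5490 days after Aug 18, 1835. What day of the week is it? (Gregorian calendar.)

Aug 18, 1835 is a Tuesday.
5490 mod 7 = 2, so 5490 days after a Tuesday is Tuesday + 2 = Thursday.

Thursday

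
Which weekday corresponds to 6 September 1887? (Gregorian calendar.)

Doomsday rule: the anchor day for the 1800s is Friday. For year 87: 87÷12 = 7 r 3, and 3÷4 = 0, so 7+3+0 = 10.
Friday + 10 ≡ Monday — that's 1887's doomsday.
In September the doomsday date is Sep 5.
Sep 6 is 1 day after Sep 5; 1 mod 7 = 1, so Monday + 1 = Tuesday.

Tuesday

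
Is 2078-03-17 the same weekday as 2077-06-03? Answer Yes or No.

Yes

From Jun 3, 2077 to Mar 17, 2078 is 287 days.
287 mod 7 = 0, so they are the same weekday.
(Jun 3, 2077 is a Thursday; Mar 17, 2078 is a Thursday.)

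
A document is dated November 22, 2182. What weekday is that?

Friday

Doomsday rule: the anchor day for the 2100s is Sunday. For year 82: 82÷12 = 6 r 10, and 10÷4 = 2, so 6+10+2 = 18.
Sunday + 18 ≡ Thursday — that's 2182's doomsday.
In November the doomsday date is Nov 7.
Nov 22 is 15 days after Nov 7; 15 mod 7 = 1, so Thursday + 1 = Friday.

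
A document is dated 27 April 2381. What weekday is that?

Doomsday rule: the anchor day for the 2300s is Wednesday. For year 81: 81÷12 = 6 r 9, and 9÷4 = 2, so 6+9+2 = 17.
Wednesday + 17 ≡ Saturday — that's 2381's doomsday.
In April the doomsday date is Apr 4.
Apr 27 is 23 days after Apr 4; 23 mod 7 = 2, so Saturday + 2 = Monday.

Monday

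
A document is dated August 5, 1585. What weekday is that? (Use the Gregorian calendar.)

Monday

Doomsday rule: the anchor day for the 1500s is Wednesday. For year 85: 85÷12 = 7 r 1, and 1÷4 = 0, so 7+1+0 = 8.
Wednesday + 8 ≡ Thursday — that's 1585's doomsday.
In August the doomsday date is Aug 8.
Aug 5 is 3 days before Aug 8; 3 mod 7 = 3, so Thursday − 3 = Monday.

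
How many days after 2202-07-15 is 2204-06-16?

Jul 15, 2202 → Jul 15, 2203: 365 days.
Jul 15, 2203 → Aug 15, 2203: 31 days (July has 31).
Aug 15, 2203 → Sep 15, 2203: 31 days (August has 31).
Sep 15, 2203 → Oct 15, 2203: 30 days (September has 30).
Oct 15, 2203 → Nov 15, 2203: 31 days (October has 31).
Nov 15, 2203 → Dec 15, 2203: 30 days (November has 30).
Dec 15, 2203 → Jan 15, 2204: 31 days (December has 31).
Jan 15, 2204 → Feb 15, 2204: 31 days (January has 31).
Feb 15, 2204 → Mar 15, 2204: 29 days (February has 29).
Mar 15, 2204 → Apr 15, 2204: 31 days (March has 31).
Apr 15, 2204 → May 15, 2204: 30 days (April has 30).
May 15, 2204 → Jun 15, 2204: 31 days (May has 31).
Jun 15, 2204 → Jun 16, 2204: 1 days.
Total: 702 days.

702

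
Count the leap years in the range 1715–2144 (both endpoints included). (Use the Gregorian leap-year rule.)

105

Multiples of 4 in [1715,2144]: 108.
Of those, multiples of 100: 4 (not leap unless ÷400).
Multiples of 400: 1.
Leap years = 108 − 4 + 1 = 105.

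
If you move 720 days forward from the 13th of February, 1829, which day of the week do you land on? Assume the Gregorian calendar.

Thursday

First find the weekday of Feb 13, 1829. Doomsday rule: the anchor day for the 1800s is Friday. For year 29: 29÷12 = 2 r 5, and 5÷4 = 1, so 2+5+1 = 8.
Friday + 8 ≡ Saturday — that's 1829's doomsday.
In February the doomsday date is Feb 28 (1829 is not a leap year).
Feb 13 is 15 days before Feb 28; 15 mod 7 = 1, so Saturday − 1 = Friday.
720 mod 7 = 6, so 720 days after a Friday is Friday + 6 = Thursday.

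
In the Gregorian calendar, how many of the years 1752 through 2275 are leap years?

127

Multiples of 4 in [1752,2275]: 131.
Of those, multiples of 100: 5 (not leap unless ÷400).
Multiples of 400: 1.
Leap years = 131 − 5 + 1 = 127.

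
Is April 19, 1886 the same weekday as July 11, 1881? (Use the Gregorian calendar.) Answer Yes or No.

From Jul 11, 1881 to Apr 19, 1886 is 1743 days.
1743 mod 7 = 0, so they are the same weekday.
(Jul 11, 1881 is a Monday; Apr 19, 1886 is a Monday.)

Yes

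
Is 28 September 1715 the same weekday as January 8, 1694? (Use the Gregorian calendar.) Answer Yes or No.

From Jan 8, 1694 to Sep 28, 1715 is 7932 days.
7932 mod 7 = 1, so they are different weekdays.
(Jan 8, 1694 is a Friday; Sep 28, 1715 is a Saturday.)

No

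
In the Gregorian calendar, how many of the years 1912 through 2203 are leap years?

Multiples of 4 in [1912,2203]: 73.
Of those, multiples of 100: 3 (not leap unless ÷400).
Multiples of 400: 1.
Leap years = 73 − 3 + 1 = 71.

71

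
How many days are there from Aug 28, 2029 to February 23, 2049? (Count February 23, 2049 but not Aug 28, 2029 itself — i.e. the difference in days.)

Aug 28, 2029 → Aug 28, 2030: 365 days.
Aug 28, 2030 → Aug 28, 2031: 365 days.
Aug 28, 2031 → Aug 28, 2032: 366 days (Feb 29, 2032 is in that span).
Aug 28, 2032 → Aug 28, 2033: 365 days.
Aug 28, 2033 → Aug 28, 2034: 365 days.
Aug 28, 2034 → Aug 28, 2035: 365 days.
Aug 28, 2035 → Aug 28, 2036: 366 days (Feb 29, 2036 is in that span).
Aug 28, 2036 → Aug 28, 2037: 365 days.
Aug 28, 2037 → Aug 28, 2038: 365 days.
Aug 28, 2038 → Aug 28, 2039: 365 days.
Aug 28, 2039 → Aug 28, 2040: 366 days (Feb 29, 2040 is in that span).
Aug 28, 2040 → Aug 28, 2041: 365 days.
Aug 28, 2041 → Aug 28, 2042: 365 days.
Aug 28, 2042 → Aug 28, 2043: 365 days.
Aug 28, 2043 → Aug 28, 2044: 366 days (Feb 29, 2044 is in that span).
Aug 28, 2044 → Aug 28, 2045: 365 days.
Aug 28, 2045 → Aug 28, 2046: 365 days.
Aug 28, 2046 → Aug 28, 2047: 365 days.
Aug 28, 2047 → Aug 28, 2048: 366 days (Feb 29, 2048 is in that span).
Aug 28, 2048 → Sep 28, 2048: 31 days (August has 31).
Sep 28, 2048 → Oct 28, 2048: 30 days (September has 30).
Oct 28, 2048 → Nov 28, 2048: 31 days (October has 31).
Nov 28, 2048 → Dec 28, 2048: 30 days (November has 30).
Dec 28, 2048 → Jan 28, 2049: 31 days (December has 31).
Jan 28, 2049 → Feb 23, 2049: 26 days.
Total: 7119 days.

7119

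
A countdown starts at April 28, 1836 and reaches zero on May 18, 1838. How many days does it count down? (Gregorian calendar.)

750

Apr 28, 1836 → Apr 28, 1837: 365 days.
Apr 28, 1837 → May 28, 1837: 30 days (April has 30).
May 28, 1837 → Jun 28, 1837: 31 days (May has 31).
Jun 28, 1837 → Jul 28, 1837: 30 days (June has 30).
Jul 28, 1837 → Aug 28, 1837: 31 days (July has 31).
Aug 28, 1837 → Sep 28, 1837: 31 days (August has 31).
Sep 28, 1837 → Oct 28, 1837: 30 days (September has 30).
Oct 28, 1837 → Nov 28, 1837: 31 days (October has 31).
Nov 28, 1837 → Dec 28, 1837: 30 days (November has 30).
Dec 28, 1837 → Jan 28, 1838: 31 days (December has 31).
Jan 28, 1838 → Feb 28, 1838: 31 days (January has 31).
Feb 28, 1838 → Mar 28, 1838: 28 days (February has 28).
Mar 28, 1838 → Apr 28, 1838: 31 days (March has 31).
Apr 28, 1838 → May 18, 1838: 20 days.
Total: 750 days.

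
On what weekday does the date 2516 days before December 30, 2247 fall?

Monday

First find the weekday of Dec 30, 2247. Doomsday rule: the anchor day for the 2200s is Friday. For year 47: 47÷12 = 3 r 11, and 11÷4 = 2, so 3+11+2 = 16.
Friday + 16 ≡ Sunday — that's 2247's doomsday.
In December the doomsday date is Dec 12.
Dec 30 is 18 days after Dec 12; 18 mod 7 = 4, so Sunday + 4 = Thursday.
2516 mod 7 = 3, so 2516 days before a Thursday is Thursday − 3 = Monday.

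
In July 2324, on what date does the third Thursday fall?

July 1, 2324 is a Tuesday.
The first Thursday is therefore July 3 (2 days later).
The third Thursday is 3 + 2×7 = July 17.

July 17, 2324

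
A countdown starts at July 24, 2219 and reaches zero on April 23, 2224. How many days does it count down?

1735

Jul 24, 2219 → Jul 24, 2220: 366 days (Feb 29, 2220 is in that span).
Jul 24, 2220 → Jul 24, 2221: 365 days.
Jul 24, 2221 → Jul 24, 2222: 365 days.
Jul 24, 2222 → Jul 24, 2223: 365 days.
Jul 24, 2223 → Aug 24, 2223: 31 days (July has 31).
Aug 24, 2223 → Sep 24, 2223: 31 days (August has 31).
Sep 24, 2223 → Oct 24, 2223: 30 days (September has 30).
Oct 24, 2223 → Nov 24, 2223: 31 days (October has 31).
Nov 24, 2223 → Dec 24, 2223: 30 days (November has 30).
Dec 24, 2223 → Jan 24, 2224: 31 days (December has 31).
Jan 24, 2224 → Feb 24, 2224: 31 days (January has 31).
Feb 24, 2224 → Mar 24, 2224: 29 days (February has 29).
Mar 24, 2224 → Apr 23, 2224: 30 days.
Total: 1735 days.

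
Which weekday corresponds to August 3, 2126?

Saturday

Doomsday rule: the anchor day for the 2100s is Sunday. For year 26: 26÷12 = 2 r 2, and 2÷4 = 0, so 2+2+0 = 4.
Sunday + 4 ≡ Thursday — that's 2126's doomsday.
In August the doomsday date is Aug 8.
Aug 3 is 5 days before Aug 8; 5 mod 7 = 5, so Thursday − 5 = Saturday.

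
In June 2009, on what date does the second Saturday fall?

June 13, 2009

June 1, 2009 is a Monday.
The first Saturday is therefore June 6 (5 days later).
The second Saturday is 6 + 1×7 = June 13.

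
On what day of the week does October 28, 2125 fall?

Sunday

Doomsday rule: the anchor day for the 2100s is Sunday. For year 25: 25÷12 = 2 r 1, and 1÷4 = 0, so 2+1+0 = 3.
Sunday + 3 ≡ Wednesday — that's 2125's doomsday.
In October the doomsday date is Oct 10.
Oct 28 is 18 days after Oct 10; 18 mod 7 = 4, so Wednesday + 4 = Sunday.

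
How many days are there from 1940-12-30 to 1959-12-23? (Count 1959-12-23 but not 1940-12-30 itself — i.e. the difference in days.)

6932

Dec 30, 1940 → Dec 30, 1941: 365 days.
Dec 30, 1941 → Dec 30, 1942: 365 days.
Dec 30, 1942 → Dec 30, 1943: 365 days.
Dec 30, 1943 → Dec 30, 1944: 366 days (Feb 29, 1944 is in that span).
Dec 30, 1944 → Dec 30, 1945: 365 days.
Dec 30, 1945 → Dec 30, 1946: 365 days.
Dec 30, 1946 → Dec 30, 1947: 365 days.
Dec 30, 1947 → Dec 30, 1948: 366 days (Feb 29, 1948 is in that span).
Dec 30, 1948 → Dec 30, 1949: 365 days.
Dec 30, 1949 → Dec 30, 1950: 365 days.
Dec 30, 1950 → Dec 30, 1951: 365 days.
Dec 30, 1951 → Dec 30, 1952: 366 days (Feb 29, 1952 is in that span).
Dec 30, 1952 → Dec 30, 1953: 365 days.
Dec 30, 1953 → Dec 30, 1954: 365 days.
Dec 30, 1954 → Dec 30, 1955: 365 days.
Dec 30, 1955 → Dec 30, 1956: 366 days (Feb 29, 1956 is in that span).
Dec 30, 1956 → Dec 30, 1957: 365 days.
Dec 30, 1957 → Dec 30, 1958: 365 days.
Dec 30, 1958 → Jan 30, 1959: 31 days (December has 31).
Jan 30, 1959 → Feb 28, 1959: 29 days (January has 31).
Feb 28, 1959 → Mar 28, 1959: 28 days (February has 28).
Mar 28, 1959 → Apr 28, 1959: 31 days (March has 31).
Apr 28, 1959 → May 28, 1959: 30 days (April has 30).
May 28, 1959 → Jun 28, 1959: 31 days (May has 31).
Jun 28, 1959 → Jul 28, 1959: 30 days (June has 30).
Jul 28, 1959 → Aug 28, 1959: 31 days (July has 31).
Aug 28, 1959 → Sep 28, 1959: 31 days (August has 31).
Sep 28, 1959 → Oct 28, 1959: 30 days (September has 30).
Oct 28, 1959 → Nov 28, 1959: 31 days (October has 31).
Nov 28, 1959 → Dec 23, 1959: 25 days.
Total: 6932 days.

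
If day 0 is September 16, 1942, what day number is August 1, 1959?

Sep 16, 1942 → Sep 16, 1943: 365 days.
Sep 16, 1943 → Sep 16, 1944: 366 days (Feb 29, 1944 is in that span).
Sep 16, 1944 → Sep 16, 1945: 365 days.
Sep 16, 1945 → Sep 16, 1946: 365 days.
Sep 16, 1946 → Sep 16, 1947: 365 days.
Sep 16, 1947 → Sep 16, 1948: 366 days (Feb 29, 1948 is in that span).
Sep 16, 1948 → Sep 16, 1949: 365 days.
Sep 16, 1949 → Sep 16, 1950: 365 days.
Sep 16, 1950 → Sep 16, 1951: 365 days.
Sep 16, 1951 → Sep 16, 1952: 366 days (Feb 29, 1952 is in that span).
Sep 16, 1952 → Sep 16, 1953: 365 days.
Sep 16, 1953 → Sep 16, 1954: 365 days.
Sep 16, 1954 → Sep 16, 1955: 365 days.
Sep 16, 1955 → Sep 16, 1956: 366 days (Feb 29, 1956 is in that span).
Sep 16, 1956 → Sep 16, 1957: 365 days.
Sep 16, 1957 → Sep 16, 1958: 365 days.
Sep 16, 1958 → Oct 16, 1958: 30 days (September has 30).
Oct 16, 1958 → Nov 16, 1958: 31 days (October has 31).
Nov 16, 1958 → Dec 16, 1958: 30 days (November has 30).
Dec 16, 1958 → Jan 16, 1959: 31 days (December has 31).
Jan 16, 1959 → Feb 16, 1959: 31 days (January has 31).
Feb 16, 1959 → Mar 16, 1959: 28 days (February has 28).
Mar 16, 1959 → Apr 16, 1959: 31 days (March has 31).
Apr 16, 1959 → May 16, 1959: 30 days (April has 30).
May 16, 1959 → Jun 16, 1959: 31 days (May has 31).
Jun 16, 1959 → Jul 16, 1959: 30 days (June has 30).
Jul 16, 1959 → Aug 1, 1959: 16 days.
Total: 6163 days.

6163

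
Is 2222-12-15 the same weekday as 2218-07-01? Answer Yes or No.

From Jul 1, 2218 to Dec 15, 2222 is 1628 days.
1628 mod 7 = 4, so they are different weekdays.
(Jul 1, 2218 is a Wednesday; Dec 15, 2222 is a Sunday.)

No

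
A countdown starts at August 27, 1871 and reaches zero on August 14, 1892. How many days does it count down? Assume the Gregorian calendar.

7658

Aug 27, 1871 → Aug 27, 1872: 366 days (Feb 29, 1872 is in that span).
Aug 27, 1872 → Aug 27, 1873: 365 days.
Aug 27, 1873 → Aug 27, 1874: 365 days.
Aug 27, 1874 → Aug 27, 1875: 365 days.
Aug 27, 1875 → Aug 27, 1876: 366 days (Feb 29, 1876 is in that span).
Aug 27, 1876 → Aug 27, 1877: 365 days.
Aug 27, 1877 → Aug 27, 1878: 365 days.
Aug 27, 1878 → Aug 27, 1879: 365 days.
Aug 27, 1879 → Aug 27, 1880: 366 days (Feb 29, 1880 is in that span).
Aug 27, 1880 → Aug 27, 1881: 365 days.
Aug 27, 1881 → Aug 27, 1882: 365 days.
Aug 27, 1882 → Aug 27, 1883: 365 days.
Aug 27, 1883 → Aug 27, 1884: 366 days (Feb 29, 1884 is in that span).
Aug 27, 1884 → Aug 27, 1885: 365 days.
Aug 27, 1885 → Aug 27, 1886: 365 days.
Aug 27, 1886 → Aug 27, 1887: 365 days.
Aug 27, 1887 → Aug 27, 1888: 366 days (Feb 29, 1888 is in that span).
Aug 27, 1888 → Aug 27, 1889: 365 days.
Aug 27, 1889 → Aug 27, 1890: 365 days.
Aug 27, 1890 → Aug 27, 1891: 365 days.
Aug 27, 1891 → Sep 27, 1891: 31 days (August has 31).
Sep 27, 1891 → Oct 27, 1891: 30 days (September has 30).
Oct 27, 1891 → Nov 27, 1891: 31 days (October has 31).
Nov 27, 1891 → Dec 27, 1891: 30 days (November has 30).
Dec 27, 1891 → Jan 27, 1892: 31 days (December has 31).
Jan 27, 1892 → Feb 27, 1892: 31 days (January has 31).
Feb 27, 1892 → Mar 27, 1892: 29 days (February has 29).
Mar 27, 1892 → Apr 27, 1892: 31 days (March has 31).
Apr 27, 1892 → May 27, 1892: 30 days (April has 30).
May 27, 1892 → Jun 27, 1892: 31 days (May has 31).
Jun 27, 1892 → Jul 27, 1892: 30 days (June has 30).
Jul 27, 1892 → Aug 14, 1892: 18 days.
Total: 7658 days.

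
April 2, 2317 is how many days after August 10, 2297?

Aug 10, 2297 → Aug 10, 2298: 365 days.
Aug 10, 2298 → Aug 10, 2299: 365 days.
Aug 10, 2299 → Aug 10, 2300: 365 days.
Aug 10, 2300 → Aug 10, 2301: 365 days.
Aug 10, 2301 → Aug 10, 2302: 365 days.
Aug 10, 2302 → Aug 10, 2303: 365 days.
Aug 10, 2303 → Aug 10, 2304: 366 days (Feb 29, 2304 is in that span).
Aug 10, 2304 → Aug 10, 2305: 365 days.
Aug 10, 2305 → Aug 10, 2306: 365 days.
Aug 10, 2306 → Aug 10, 2307: 365 days.
Aug 10, 2307 → Aug 10, 2308: 366 days (Feb 29, 2308 is in that span).
Aug 10, 2308 → Aug 10, 2309: 365 days.
Aug 10, 2309 → Aug 10, 2310: 365 days.
Aug 10, 2310 → Aug 10, 2311: 365 days.
Aug 10, 2311 → Aug 10, 2312: 366 days (Feb 29, 2312 is in that span).
Aug 10, 2312 → Aug 10, 2313: 365 days.
Aug 10, 2313 → Aug 10, 2314: 365 days.
Aug 10, 2314 → Aug 10, 2315: 365 days.
Aug 10, 2315 → Aug 10, 2316: 366 days (Feb 29, 2316 is in that span).
Aug 10, 2316 → Sep 10, 2316: 31 days (August has 31).
Sep 10, 2316 → Oct 10, 2316: 30 days (September has 30).
Oct 10, 2316 → Nov 10, 2316: 31 days (October has 31).
Nov 10, 2316 → Dec 10, 2316: 30 days (November has 30).
Dec 10, 2316 → Jan 10, 2317: 31 days (December has 31).
Jan 10, 2317 → Feb 10, 2317: 31 days (January has 31).
Feb 10, 2317 → Mar 10, 2317: 28 days (February has 28).
Mar 10, 2317 → Apr 2, 2317: 23 days.
Total: 7174 days.

7174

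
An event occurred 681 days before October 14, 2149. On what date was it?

−365 (one year) → Oct 14, 2148 (316 left).
−14 → Sep 30, 2148 (end of Sep, 30 days; 302 left).
−30 → Aug 31, 2148 (end of Aug, 31 days; 272 left).
−31 → Jul 31, 2148 (end of Jul, 31 days; 241 left).
−31 → Jun 30, 2148 (end of Jun, 30 days; 210 left).
−30 → May 31, 2148 (end of May, 31 days; 180 left).
−31 → Apr 30, 2148 (end of Apr, 30 days; 149 left).
−30 → Mar 31, 2148 (end of Mar, 31 days; 119 left).
−31 → Feb 29, 2148 (end of Feb, 29 days; 88 left).
−29 → Jan 31, 2148 (end of Jan, 31 days; 59 left).
−31 → Dec 31, 2147 (end of Dec, 31 days; 28 left).
−28 → Dec 3, 2147.

December 3, 2147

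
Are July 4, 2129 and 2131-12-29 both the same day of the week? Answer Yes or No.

No

From Jul 4, 2129 to Dec 29, 2131 is 908 days.
908 mod 7 = 5, so they are different weekdays.
(Jul 4, 2129 is a Monday; Dec 29, 2131 is a Saturday.)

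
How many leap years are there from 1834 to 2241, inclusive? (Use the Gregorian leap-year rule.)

99

Multiples of 4 in [1834,2241]: 102.
Of those, multiples of 100: 4 (not leap unless ÷400).
Multiples of 400: 1.
Leap years = 102 − 4 + 1 = 99.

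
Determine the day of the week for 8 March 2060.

Doomsday rule: the anchor day for the 2000s is Tuesday. For year 60: 60÷12 = 5 r 0, and 0÷4 = 0, so 5+0+0 = 5.
Tuesday + 5 ≡ Sunday — that's 2060's doomsday.
In March the doomsday date is Mar 14.
Mar 8 is 6 days before Mar 14; 6 mod 7 = 6, so Sunday − 6 = Monday.

Monday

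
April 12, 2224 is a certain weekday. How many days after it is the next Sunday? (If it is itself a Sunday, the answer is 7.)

Apr 12, 2224 is a Monday.
From Monday to the next Sunday is 6 days.

6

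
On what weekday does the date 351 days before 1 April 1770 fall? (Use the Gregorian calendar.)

Saturday

Apr 1, 1770 is a Sunday.
351 mod 7 = 1, so 351 days before a Sunday is Sunday − 1 = Saturday.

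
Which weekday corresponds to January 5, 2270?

Doomsday rule: the anchor day for the 2200s is Friday. For year 70: 70÷12 = 5 r 10, and 10÷4 = 2, so 5+10+2 = 17.
Friday + 17 ≡ Monday — that's 2270's doomsday.
In January the doomsday date is Jan 3 (2270 is not a leap year).
Jan 5 is 2 days after Jan 3; 2 mod 7 = 2, so Monday + 2 = Wednesday.

Wednesday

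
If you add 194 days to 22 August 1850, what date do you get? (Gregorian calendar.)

March 4, 1851

Aug has 31 days: +10 → Sep 1, 1850 (184 left).
Sep has 30 days: +30 → Oct 1, 1850 (154 left).
Oct has 31 days: +31 → Nov 1, 1850 (123 left).
Nov has 30 days: +30 → Dec 1, 1850 (93 left).
Dec has 31 days: +31 → Jan 1, 1851 (62 left).
Jan has 31 days: +31 → Feb 1, 1851 (31 left).
Feb has 28 days: +28 → Mar 1, 1851 (3 left).
+3 → Mar 4, 1851.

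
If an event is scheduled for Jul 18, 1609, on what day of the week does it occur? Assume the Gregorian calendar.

Doomsday rule: the anchor day for the 1600s is Tuesday. For year 09: 9÷12 = 0 r 9, and 9÷4 = 2, so 0+9+2 = 11.
Tuesday + 11 ≡ Saturday — that's 1609's doomsday.
In July the doomsday date is Jul 11.
Jul 18 is 7 days after Jul 11; 7 mod 7 = 0, so Saturday + 0 = Saturday.

Saturday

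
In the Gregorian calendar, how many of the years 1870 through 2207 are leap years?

Multiples of 4 in [1870,2207]: 84.
Of those, multiples of 100: 4 (not leap unless ÷400).
Multiples of 400: 1.
Leap years = 84 − 4 + 1 = 81.

81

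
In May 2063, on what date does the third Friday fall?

May 1, 2063 is a Tuesday.
The first Friday is therefore May 4 (3 days later).
The third Friday is 4 + 2×7 = May 18.

May 18, 2063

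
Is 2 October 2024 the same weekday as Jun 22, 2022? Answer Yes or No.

Yes

From Jun 22, 2022 to Oct 2, 2024 is 833 days.
833 mod 7 = 0, so they are the same weekday.
(Jun 22, 2022 is a Wednesday; Oct 2, 2024 is a Wednesday.)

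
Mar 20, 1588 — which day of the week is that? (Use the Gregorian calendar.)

Sunday

Doomsday rule: the anchor day for the 1500s is Wednesday. For year 88: 88÷12 = 7 r 4, and 4÷4 = 1, so 7+4+1 = 12.
Wednesday + 12 ≡ Monday — that's 1588's doomsday.
In March the doomsday date is Mar 14.
Mar 20 is 6 days after Mar 14; 6 mod 7 = 6, so Monday + 6 = Sunday.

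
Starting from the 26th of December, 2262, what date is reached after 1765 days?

October 26, 2267

+365 (one year) → Dec 26, 2263 (1400 left).
+366 (one year; includes Feb 29, 2264) → Dec 26, 2264 (1034 left).
+365 (one year) → Dec 26, 2265 (669 left).
+365 (one year) → Dec 26, 2266 (304 left).
Dec has 31 days: +6 → Jan 1, 2267 (298 left).
Jan has 31 days: +31 → Feb 1, 2267 (267 left).
Feb has 28 days: +28 → Mar 1, 2267 (239 left).
Mar has 31 days: +31 → Apr 1, 2267 (208 left).
Apr has 30 days: +30 → May 1, 2267 (178 left).
May has 31 days: +31 → Jun 1, 2267 (147 left).
Jun has 30 days: +30 → Jul 1, 2267 (117 left).
Jul has 31 days: +31 → Aug 1, 2267 (86 left).
Aug has 31 days: +31 → Sep 1, 2267 (55 left).
Sep has 30 days: +30 → Oct 1, 2267 (25 left).
+25 → Oct 26, 2267.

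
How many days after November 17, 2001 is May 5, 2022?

7474

Nov 17, 2001 → Nov 17, 2002: 365 days.
Nov 17, 2002 → Nov 17, 2003: 365 days.
Nov 17, 2003 → Nov 17, 2004: 366 days (Feb 29, 2004 is in that span).
Nov 17, 2004 → Nov 17, 2005: 365 days.
Nov 17, 2005 → Nov 17, 2006: 365 days.
Nov 17, 2006 → Nov 17, 2007: 365 days.
Nov 17, 2007 → Nov 17, 2008: 366 days (Feb 29, 2008 is in that span).
Nov 17, 2008 → Nov 17, 2009: 365 days.
Nov 17, 2009 → Nov 17, 2010: 365 days.
Nov 17, 2010 → Nov 17, 2011: 365 days.
Nov 17, 2011 → Nov 17, 2012: 366 days (Feb 29, 2012 is in that span).
Nov 17, 2012 → Nov 17, 2013: 365 days.
Nov 17, 2013 → Nov 17, 2014: 365 days.
Nov 17, 2014 → Nov 17, 2015: 365 days.
Nov 17, 2015 → Nov 17, 2016: 366 days (Feb 29, 2016 is in that span).
Nov 17, 2016 → Nov 17, 2017: 365 days.
Nov 17, 2017 → Nov 17, 2018: 365 days.
Nov 17, 2018 → Nov 17, 2019: 365 days.
Nov 17, 2019 → Nov 17, 2020: 366 days (Feb 29, 2020 is in that span).
Nov 17, 2020 → Nov 17, 2021: 365 days.
Nov 17, 2021 → Dec 17, 2021: 30 days (November has 30).
Dec 17, 2021 → Jan 17, 2022: 31 days (December has 31).
Jan 17, 2022 → Feb 17, 2022: 31 days (January has 31).
Feb 17, 2022 → Mar 17, 2022: 28 days (February has 28).
Mar 17, 2022 → Apr 17, 2022: 31 days (March has 31).
Apr 17, 2022 → May 5, 2022: 18 days.
Total: 7474 days.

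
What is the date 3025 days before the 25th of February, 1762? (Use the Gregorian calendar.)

November 14, 1753

−365 (one year) → Feb 25, 1761 (2660 left).
−366 (one year; includes Feb 29, 1760) → Feb 25, 1760 (2294 left).
−365 (one year) → Feb 25, 1759 (1929 left).
−365 (one year) → Feb 25, 1758 (1564 left).
−365 (one year) → Feb 25, 1757 (1199 left).
−366 (one year; includes Feb 29, 1756) → Feb 25, 1756 (833 left).
−365 (one year) → Feb 25, 1755 (468 left).
−365 (one year) → Feb 25, 1754 (103 left).
−25 → Jan 31, 1754 (end of Jan, 31 days; 78 left).
−31 → Dec 31, 1753 (end of Dec, 31 days; 47 left).
−31 → Nov 30, 1753 (end of Nov, 30 days; 16 left).
−16 → Nov 14, 1753.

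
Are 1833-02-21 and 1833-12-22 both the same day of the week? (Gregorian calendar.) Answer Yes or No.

No

From Feb 21, 1833 to Dec 22, 1833 is 304 days.
304 mod 7 = 3, so they are different weekdays.
(Feb 21, 1833 is a Thursday; Dec 22, 1833 is a Sunday.)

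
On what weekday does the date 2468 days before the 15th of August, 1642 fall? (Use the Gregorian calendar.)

Monday

Aug 15, 1642 is a Friday.
2468 mod 7 = 4, so 2468 days before a Friday is Friday − 4 = Monday.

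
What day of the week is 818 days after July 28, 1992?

Monday

First find the weekday of Jul 28, 1992. Doomsday rule: the anchor day for the 1900s is Wednesday. For year 92: 92÷12 = 7 r 8, and 8÷4 = 2, so 7+8+2 = 17.
Wednesday + 17 ≡ Saturday — that's 1992's doomsday.
In July the doomsday date is Jul 11.
Jul 28 is 17 days after Jul 11; 17 mod 7 = 3, so Saturday + 3 = Tuesday.
818 mod 7 = 6, so 818 days after a Tuesday is Tuesday + 6 = Monday.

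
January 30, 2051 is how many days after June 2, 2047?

1338

Jun 2, 2047 → Jun 2, 2048: 366 days (Feb 29, 2048 is in that span).
Jun 2, 2048 → Jun 2, 2049: 365 days.
Jun 2, 2049 → Jun 2, 2050: 365 days.
Jun 2, 2050 → Jul 2, 2050: 30 days (June has 30).
Jul 2, 2050 → Aug 2, 2050: 31 days (July has 31).
Aug 2, 2050 → Sep 2, 2050: 31 days (August has 31).
Sep 2, 2050 → Oct 2, 2050: 30 days (September has 30).
Oct 2, 2050 → Nov 2, 2050: 31 days (October has 31).
Nov 2, 2050 → Dec 2, 2050: 30 days (November has 30).
Dec 2, 2050 → Jan 2, 2051: 31 days (December has 31).
Jan 2, 2051 → Jan 30, 2051: 28 days.
Total: 1338 days.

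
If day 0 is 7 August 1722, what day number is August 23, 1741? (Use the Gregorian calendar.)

Aug 7, 1722 → Aug 7, 1723: 365 days.
Aug 7, 1723 → Aug 7, 1724: 366 days (Feb 29, 1724 is in that span).
Aug 7, 1724 → Aug 7, 1725: 365 days.
Aug 7, 1725 → Aug 7, 1726: 365 days.
Aug 7, 1726 → Aug 7, 1727: 365 days.
Aug 7, 1727 → Aug 7, 1728: 366 days (Feb 29, 1728 is in that span).
Aug 7, 1728 → Aug 7, 1729: 365 days.
Aug 7, 1729 → Aug 7, 1730: 365 days.
Aug 7, 1730 → Aug 7, 1731: 365 days.
Aug 7, 1731 → Aug 7, 1732: 366 days (Feb 29, 1732 is in that span).
Aug 7, 1732 → Aug 7, 1733: 365 days.
Aug 7, 1733 → Aug 7, 1734: 365 days.
Aug 7, 1734 → Aug 7, 1735: 365 days.
Aug 7, 1735 → Aug 7, 1736: 366 days (Feb 29, 1736 is in that span).
Aug 7, 1736 → Aug 7, 1737: 365 days.
Aug 7, 1737 → Aug 7, 1738: 365 days.
Aug 7, 1738 → Aug 7, 1739: 365 days.
Aug 7, 1739 → Aug 7, 1740: 366 days (Feb 29, 1740 is in that span).
Aug 7, 1740 → Sep 7, 1740: 31 days (August has 31).
Sep 7, 1740 → Oct 7, 1740: 30 days (September has 30).
Oct 7, 1740 → Nov 7, 1740: 31 days (October has 31).
Nov 7, 1740 → Dec 7, 1740: 30 days (November has 30).
Dec 7, 1740 → Jan 7, 1741: 31 days (December has 31).
Jan 7, 1741 → Feb 7, 1741: 31 days (January has 31).
Feb 7, 1741 → Mar 7, 1741: 28 days (February has 28).
Mar 7, 1741 → Apr 7, 1741: 31 days (March has 31).
Apr 7, 1741 → May 7, 1741: 30 days (April has 30).
May 7, 1741 → Jun 7, 1741: 31 days (May has 31).
Jun 7, 1741 → Jul 7, 1741: 30 days (June has 30).
Jul 7, 1741 → Aug 7, 1741: 31 days (July has 31).
Aug 7, 1741 → Aug 23, 1741: 16 days.
Total: 6956 days.

6956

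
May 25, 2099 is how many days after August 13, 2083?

5764

Aug 13, 2083 → Aug 13, 2084: 366 days (Feb 29, 2084 is in that span).
Aug 13, 2084 → Aug 13, 2085: 365 days.
Aug 13, 2085 → Aug 13, 2086: 365 days.
Aug 13, 2086 → Aug 13, 2087: 365 days.
Aug 13, 2087 → Aug 13, 2088: 366 days (Feb 29, 2088 is in that span).
Aug 13, 2088 → Aug 13, 2089: 365 days.
Aug 13, 2089 → Aug 13, 2090: 365 days.
Aug 13, 2090 → Aug 13, 2091: 365 days.
Aug 13, 2091 → Aug 13, 2092: 366 days (Feb 29, 2092 is in that span).
Aug 13, 2092 → Aug 13, 2093: 365 days.
Aug 13, 2093 → Aug 13, 2094: 365 days.
Aug 13, 2094 → Aug 13, 2095: 365 days.
Aug 13, 2095 → Aug 13, 2096: 366 days (Feb 29, 2096 is in that span).
Aug 13, 2096 → Aug 13, 2097: 365 days.
Aug 13, 2097 → Aug 13, 2098: 365 days.
Aug 13, 2098 → Sep 13, 2098: 31 days (August has 31).
Sep 13, 2098 → Oct 13, 2098: 30 days (September has 30).
Oct 13, 2098 → Nov 13, 2098: 31 days (October has 31).
Nov 13, 2098 → Dec 13, 2098: 30 days (November has 30).
Dec 13, 2098 → Jan 13, 2099: 31 days (December has 31).
Jan 13, 2099 → Feb 13, 2099: 31 days (January has 31).
Feb 13, 2099 → Mar 13, 2099: 28 days (February has 28).
Mar 13, 2099 → Apr 13, 2099: 31 days (March has 31).
Apr 13, 2099 → May 13, 2099: 30 days (April has 30).
May 13, 2099 → May 25, 2099: 12 days.
Total: 5764 days.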